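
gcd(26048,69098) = 2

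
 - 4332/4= - 1083 = - 1083.00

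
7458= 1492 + 5966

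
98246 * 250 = 24561500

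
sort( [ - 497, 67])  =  [-497, 67]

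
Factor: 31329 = 3^2*59^2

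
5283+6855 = 12138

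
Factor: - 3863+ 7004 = 3^2* 349^1 = 3141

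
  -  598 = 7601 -8199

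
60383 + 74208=134591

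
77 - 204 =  - 127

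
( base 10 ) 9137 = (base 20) 12gh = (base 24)FKH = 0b10001110110001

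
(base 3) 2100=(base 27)29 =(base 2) 111111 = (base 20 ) 33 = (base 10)63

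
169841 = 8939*19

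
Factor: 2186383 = 137^1 *15959^1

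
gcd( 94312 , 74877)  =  1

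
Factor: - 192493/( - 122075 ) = 749/475 = 5^( - 2)*7^1*19^( - 1)*107^1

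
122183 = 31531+90652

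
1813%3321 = 1813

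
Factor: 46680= 2^3*3^1*5^1*389^1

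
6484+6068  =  12552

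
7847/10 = 7847/10 = 784.70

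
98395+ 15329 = 113724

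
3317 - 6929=- 3612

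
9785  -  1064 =8721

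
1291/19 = 1291/19 = 67.95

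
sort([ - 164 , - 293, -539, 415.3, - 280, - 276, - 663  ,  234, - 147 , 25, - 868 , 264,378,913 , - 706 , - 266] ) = [ - 868, - 706, - 663,-539, - 293, - 280 , -276, - 266, - 164 , -147,25, 234,264, 378,  415.3,913 ]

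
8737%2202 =2131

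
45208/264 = 171+8/33= 171.24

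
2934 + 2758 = 5692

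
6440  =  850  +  5590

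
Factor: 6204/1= 2^2* 3^1*11^1*47^1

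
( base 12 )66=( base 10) 78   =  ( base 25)33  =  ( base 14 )58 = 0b1001110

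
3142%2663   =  479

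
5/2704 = 5/2704 = 0.00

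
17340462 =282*61491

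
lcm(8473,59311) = 59311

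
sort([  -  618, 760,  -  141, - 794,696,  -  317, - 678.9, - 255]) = [ - 794, - 678.9 , - 618, - 317,  -  255, - 141,696,760]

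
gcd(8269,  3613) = 1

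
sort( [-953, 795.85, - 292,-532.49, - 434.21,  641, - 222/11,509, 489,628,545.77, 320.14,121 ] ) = [ - 953, - 532.49, - 434.21, - 292, - 222/11,121, 320.14,489,509, 545.77,628,641,795.85]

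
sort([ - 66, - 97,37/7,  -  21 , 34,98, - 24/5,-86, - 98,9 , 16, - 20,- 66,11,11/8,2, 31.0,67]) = [ - 98, - 97, - 86, -66, - 66,  -  21,-20, - 24/5,11/8,2,37/7,9, 11,16,31.0,34,67,98]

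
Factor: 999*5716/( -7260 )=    - 3^2*5^(-1 )*11^( - 2) * 37^1*1429^1=- 475857/605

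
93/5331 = 31/1777 = 0.02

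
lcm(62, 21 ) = 1302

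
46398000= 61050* 760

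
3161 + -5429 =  - 2268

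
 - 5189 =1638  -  6827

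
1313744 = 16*82109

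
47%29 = 18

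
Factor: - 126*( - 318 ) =40068=2^2*3^3 * 7^1*53^1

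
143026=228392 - 85366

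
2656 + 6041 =8697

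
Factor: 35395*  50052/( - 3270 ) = - 2^1*43^1*97^1*109^ ( - 1)*7079^1 = - 59053018/109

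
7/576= 7/576 = 0.01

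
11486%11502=11486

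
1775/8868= 1775/8868 = 0.20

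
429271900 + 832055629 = 1261327529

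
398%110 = 68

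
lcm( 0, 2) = 0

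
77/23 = 3 + 8/23= 3.35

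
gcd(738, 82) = 82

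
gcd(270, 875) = 5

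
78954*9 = 710586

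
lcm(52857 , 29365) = 264285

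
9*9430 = 84870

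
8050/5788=1 + 1131/2894=1.39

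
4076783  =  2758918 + 1317865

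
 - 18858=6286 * ( - 3 )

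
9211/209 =9211/209=44.07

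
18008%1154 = 698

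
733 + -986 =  - 253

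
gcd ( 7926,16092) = 6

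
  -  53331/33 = - 17777/11 = -1616.09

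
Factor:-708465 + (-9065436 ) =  - 3^2 * 1085989^1 = - 9773901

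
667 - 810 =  - 143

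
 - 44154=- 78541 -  - 34387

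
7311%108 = 75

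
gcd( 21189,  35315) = 7063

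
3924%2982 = 942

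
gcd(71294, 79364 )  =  2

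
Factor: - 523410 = -2^1 * 3^1*5^1*73^1*239^1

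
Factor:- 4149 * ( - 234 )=970866 = 2^1*3^4 *13^1*461^1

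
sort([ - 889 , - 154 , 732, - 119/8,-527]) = [-889,  -  527, - 154, - 119/8,732]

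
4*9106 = 36424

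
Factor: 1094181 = 3^1*11^1 * 71^1*467^1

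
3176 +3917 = 7093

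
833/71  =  833/71 = 11.73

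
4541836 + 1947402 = 6489238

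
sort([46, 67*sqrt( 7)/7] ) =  [67*sqrt(7 ) /7 , 46] 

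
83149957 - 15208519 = 67941438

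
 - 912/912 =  - 1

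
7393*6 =44358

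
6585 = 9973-3388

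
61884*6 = 371304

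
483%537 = 483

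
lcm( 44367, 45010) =3105690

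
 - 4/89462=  - 1+44729/44731 = - 0.00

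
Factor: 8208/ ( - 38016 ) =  - 19/88  =  - 2^ ( - 3) * 11^( - 1 )*19^1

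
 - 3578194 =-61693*58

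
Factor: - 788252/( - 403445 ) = 2^2 * 5^ ( - 1 )*7^ ( - 1 )*11527^(-1)*197063^1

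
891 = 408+483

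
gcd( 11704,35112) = 11704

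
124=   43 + 81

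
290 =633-343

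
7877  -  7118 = 759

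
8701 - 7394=1307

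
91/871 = 7/67 = 0.10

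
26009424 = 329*79056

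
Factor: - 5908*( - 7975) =47116300 = 2^2*5^2 * 7^1*11^1 * 29^1*211^1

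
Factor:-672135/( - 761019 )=224045/253673 = 5^1*7^(-2)*31^(- 1 ) * 167^( - 1 )*44809^1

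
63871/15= 4258 + 1/15 = 4258.07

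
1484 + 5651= 7135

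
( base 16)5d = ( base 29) 36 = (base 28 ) 39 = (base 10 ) 93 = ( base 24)3l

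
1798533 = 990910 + 807623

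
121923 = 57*2139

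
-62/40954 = -1 + 20446/20477  =  - 0.00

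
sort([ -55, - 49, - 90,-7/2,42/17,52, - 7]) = [ - 90, - 55, -49, - 7, - 7/2,42/17,52]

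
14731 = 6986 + 7745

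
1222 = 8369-7147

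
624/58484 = 156/14621 = 0.01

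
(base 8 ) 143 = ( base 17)5E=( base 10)99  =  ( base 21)4F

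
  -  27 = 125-152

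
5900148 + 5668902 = 11569050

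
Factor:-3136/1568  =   - 2 = -2^1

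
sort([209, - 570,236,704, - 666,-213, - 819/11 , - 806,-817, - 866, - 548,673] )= [ - 866, - 817,  -  806, - 666, - 570,  -  548, - 213, - 819/11,209, 236,673, 704]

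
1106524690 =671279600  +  435245090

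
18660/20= 933 = 933.00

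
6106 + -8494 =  - 2388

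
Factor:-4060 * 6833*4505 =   -  2^2*5^2 * 7^1*17^1*29^1*53^1* 6833^1= - 124977619900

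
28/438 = 14/219 = 0.06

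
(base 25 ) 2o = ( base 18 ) 42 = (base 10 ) 74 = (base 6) 202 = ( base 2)1001010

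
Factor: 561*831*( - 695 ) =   -  3^2*5^1*11^1*17^1 * 139^1*277^1 = -324002745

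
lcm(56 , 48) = 336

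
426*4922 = 2096772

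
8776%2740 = 556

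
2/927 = 2/927 = 0.00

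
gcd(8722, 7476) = 1246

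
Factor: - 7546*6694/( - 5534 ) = 25256462/2767= 2^1*7^3*11^1*2767^( - 1)*3347^1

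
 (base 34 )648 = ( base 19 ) 10bc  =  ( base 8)15650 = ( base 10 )7080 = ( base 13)32B8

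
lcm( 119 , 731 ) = 5117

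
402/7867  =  402/7867 = 0.05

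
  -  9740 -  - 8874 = - 866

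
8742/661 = 8742/661 = 13.23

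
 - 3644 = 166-3810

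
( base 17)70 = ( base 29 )43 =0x77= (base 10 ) 119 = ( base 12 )9b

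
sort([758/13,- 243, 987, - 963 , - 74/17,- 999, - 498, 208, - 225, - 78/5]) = [  -  999,-963,-498, - 243, - 225, - 78/5,-74/17, 758/13,208,987]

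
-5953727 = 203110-6156837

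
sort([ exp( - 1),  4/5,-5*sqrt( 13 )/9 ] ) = [-5*sqrt(13 ) /9,exp( - 1), 4/5]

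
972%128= 76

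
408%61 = 42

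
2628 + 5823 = 8451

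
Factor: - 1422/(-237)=2^1* 3^1 = 6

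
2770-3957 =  - 1187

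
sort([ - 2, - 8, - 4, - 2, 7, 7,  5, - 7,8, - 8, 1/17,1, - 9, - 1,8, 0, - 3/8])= [ - 9, - 8,-8, - 7, - 4, - 2, - 2, - 1, - 3/8, 0,1/17, 1,5, 7, 7,8,8 ]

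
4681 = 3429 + 1252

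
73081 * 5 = 365405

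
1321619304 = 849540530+472078774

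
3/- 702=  - 1/234 = - 0.00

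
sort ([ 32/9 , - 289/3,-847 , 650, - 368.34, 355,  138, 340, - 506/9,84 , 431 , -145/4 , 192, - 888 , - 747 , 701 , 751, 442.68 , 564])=[ - 888, - 847 , - 747,- 368.34 ,- 289/3, - 506/9, - 145/4,  32/9, 84, 138 , 192, 340 , 355, 431,442.68, 564, 650 , 701,  751]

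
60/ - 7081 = -60/7081 = - 0.01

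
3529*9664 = 34104256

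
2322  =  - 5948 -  - 8270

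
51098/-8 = -25549/4  =  - 6387.25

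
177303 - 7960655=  - 7783352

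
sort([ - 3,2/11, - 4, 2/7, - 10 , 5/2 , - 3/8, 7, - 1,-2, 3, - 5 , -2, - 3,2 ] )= [ - 10, - 5, - 4, - 3, - 3, - 2, - 2, - 1 , - 3/8 , 2/11, 2/7, 2,5/2,3 , 7]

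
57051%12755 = 6031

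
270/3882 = 45/647= 0.07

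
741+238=979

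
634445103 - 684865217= - 50420114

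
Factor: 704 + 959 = 1663 = 1663^1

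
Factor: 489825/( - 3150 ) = -311/2= - 2^( - 1) * 311^1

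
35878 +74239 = 110117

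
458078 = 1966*233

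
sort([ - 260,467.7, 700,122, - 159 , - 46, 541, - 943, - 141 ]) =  [ - 943, - 260, - 159, - 141, - 46, 122,467.7, 541,700]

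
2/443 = 2/443 = 0.00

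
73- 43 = 30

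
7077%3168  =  741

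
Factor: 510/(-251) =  - 2^1 * 3^1 * 5^1*17^1 * 251^(  -  1)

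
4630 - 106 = 4524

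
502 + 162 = 664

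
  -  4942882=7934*( - 623 )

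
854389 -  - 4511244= 5365633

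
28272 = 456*62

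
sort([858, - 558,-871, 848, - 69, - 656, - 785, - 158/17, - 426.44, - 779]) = [-871 , - 785, - 779,-656,-558, - 426.44, - 69, -158/17, 848, 858]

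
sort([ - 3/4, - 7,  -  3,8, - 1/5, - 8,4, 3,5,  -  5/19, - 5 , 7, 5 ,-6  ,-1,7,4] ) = [ - 8  , -7, - 6, - 5, - 3, - 1, - 3/4, - 5/19, - 1/5,3,4, 4,5,5,7,7,8 ]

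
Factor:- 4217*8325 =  -3^2*5^2*37^1 * 4217^1 = - 35106525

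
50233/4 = 12558 + 1/4  =  12558.25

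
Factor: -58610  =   -2^1*5^1*5861^1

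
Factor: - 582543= -3^2*13^2*383^1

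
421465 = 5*84293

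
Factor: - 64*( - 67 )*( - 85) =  - 364480 = - 2^6 * 5^1*17^1* 67^1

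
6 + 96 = 102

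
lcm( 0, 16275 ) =0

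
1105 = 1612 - 507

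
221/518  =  221/518 = 0.43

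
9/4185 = 1/465 = 0.00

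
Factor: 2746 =2^1*1373^1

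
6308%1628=1424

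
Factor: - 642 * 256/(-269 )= 2^9*3^1*107^1 * 269^( - 1) = 164352/269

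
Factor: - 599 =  - 599^1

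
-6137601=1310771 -7448372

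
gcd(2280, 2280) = 2280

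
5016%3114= 1902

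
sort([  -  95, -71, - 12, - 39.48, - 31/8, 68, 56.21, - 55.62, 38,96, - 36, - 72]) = [ - 95,- 72,  -  71, - 55.62 , - 39.48 , - 36, - 12,- 31/8,  38, 56.21, 68,96]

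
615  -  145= 470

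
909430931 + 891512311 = 1800943242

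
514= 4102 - 3588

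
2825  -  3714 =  - 889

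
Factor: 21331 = 83^1 *257^1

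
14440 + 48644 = 63084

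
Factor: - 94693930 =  - 2^1*5^1*107^1*88499^1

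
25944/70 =370 + 22/35  =  370.63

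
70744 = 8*8843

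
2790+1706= 4496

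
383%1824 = 383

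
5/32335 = 1/6467 = 0.00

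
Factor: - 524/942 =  - 2^1*3^( - 1)*131^1*157^(-1)= -  262/471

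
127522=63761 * 2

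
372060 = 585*636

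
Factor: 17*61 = 1037 = 17^1*61^1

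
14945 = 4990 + 9955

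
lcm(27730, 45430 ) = 2135210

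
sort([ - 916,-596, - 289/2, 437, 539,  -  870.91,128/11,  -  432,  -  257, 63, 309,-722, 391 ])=[  -  916, - 870.91,- 722, - 596, - 432,- 257, -289/2, 128/11 , 63, 309, 391,  437,539 ]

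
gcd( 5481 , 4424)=7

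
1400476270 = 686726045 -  - 713750225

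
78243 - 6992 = 71251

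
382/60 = 6 + 11/30 = 6.37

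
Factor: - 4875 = -3^1*5^3*13^1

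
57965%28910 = 145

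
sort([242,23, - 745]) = [  -  745, 23,242]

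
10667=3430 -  - 7237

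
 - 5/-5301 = 5/5301 = 0.00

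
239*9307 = 2224373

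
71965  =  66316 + 5649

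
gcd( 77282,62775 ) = 1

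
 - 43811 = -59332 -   -  15521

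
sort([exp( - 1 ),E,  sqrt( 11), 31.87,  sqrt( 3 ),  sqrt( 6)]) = [exp(-1), sqrt(3), sqrt(6),E,sqrt (11),  31.87 ]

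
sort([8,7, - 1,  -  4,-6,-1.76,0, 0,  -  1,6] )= [ - 6, - 4, - 1.76,  -  1, - 1,0, 0,6,  7, 8 ] 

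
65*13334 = 866710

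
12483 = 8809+3674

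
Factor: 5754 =2^1*3^1*7^1*137^1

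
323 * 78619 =25393937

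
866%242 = 140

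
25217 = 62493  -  37276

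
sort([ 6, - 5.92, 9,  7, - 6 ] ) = [ - 6,-5.92, 6,  7, 9 ] 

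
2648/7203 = 2648/7203 = 0.37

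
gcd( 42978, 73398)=78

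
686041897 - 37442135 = 648599762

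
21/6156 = 7/2052 = 0.00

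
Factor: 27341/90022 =1439/4738= 2^( - 1 )*23^( - 1 )*103^ ( - 1 )* 1439^1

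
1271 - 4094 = -2823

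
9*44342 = 399078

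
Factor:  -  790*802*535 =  - 2^2 * 5^2*79^1*107^1*401^1  =  - 338965300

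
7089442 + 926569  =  8016011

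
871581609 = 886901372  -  15319763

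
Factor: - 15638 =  - 2^1*7^1*1117^1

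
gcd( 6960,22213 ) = 1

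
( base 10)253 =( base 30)8d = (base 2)11111101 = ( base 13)166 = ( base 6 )1101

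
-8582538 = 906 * ( - 9473) 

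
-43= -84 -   -  41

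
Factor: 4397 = 4397^1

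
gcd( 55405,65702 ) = 7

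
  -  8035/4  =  - 8035/4 = - 2008.75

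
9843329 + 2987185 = 12830514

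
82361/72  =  1143 +65/72 = 1143.90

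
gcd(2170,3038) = 434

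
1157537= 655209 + 502328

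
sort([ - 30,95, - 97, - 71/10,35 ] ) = [ - 97, - 30, - 71/10, 35, 95 ]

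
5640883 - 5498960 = 141923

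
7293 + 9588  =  16881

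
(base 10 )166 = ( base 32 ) 56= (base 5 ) 1131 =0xA6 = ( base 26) 6A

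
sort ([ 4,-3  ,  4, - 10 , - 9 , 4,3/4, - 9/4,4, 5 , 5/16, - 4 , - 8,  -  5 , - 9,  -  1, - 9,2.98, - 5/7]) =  [ - 10, - 9,- 9 , - 9, - 8, - 5, - 4, - 3, - 9/4 , - 1, - 5/7,5/16,3/4,2.98, 4,4 , 4, 4 , 5 ]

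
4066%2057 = 2009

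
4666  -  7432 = - 2766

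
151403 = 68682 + 82721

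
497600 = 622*800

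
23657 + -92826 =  - 69169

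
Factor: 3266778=2^1*3^1*139^1 * 3917^1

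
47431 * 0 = 0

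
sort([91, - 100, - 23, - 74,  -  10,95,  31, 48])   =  [ - 100, - 74, - 23, - 10,31,48 , 91,95 ]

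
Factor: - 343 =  - 7^3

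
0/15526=0 =0.00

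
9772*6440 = 62931680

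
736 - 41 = 695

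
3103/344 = 3103/344 = 9.02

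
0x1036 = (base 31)49R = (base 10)4150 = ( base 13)1B73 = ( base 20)a7a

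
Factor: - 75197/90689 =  - 23^( - 1 )*29^1*2593^1*3943^(- 1)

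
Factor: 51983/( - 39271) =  - 229/173 = - 173^( - 1)*229^1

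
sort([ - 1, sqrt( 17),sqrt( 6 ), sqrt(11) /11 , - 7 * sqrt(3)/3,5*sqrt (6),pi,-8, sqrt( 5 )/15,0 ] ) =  [-8,-7*sqrt( 3 )/3,-1, 0,sqrt (5)/15, sqrt( 11 ) /11,sqrt ( 6 ),pi,sqrt( 17),5*sqrt (6)]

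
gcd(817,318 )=1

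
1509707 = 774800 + 734907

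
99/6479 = 9/589 = 0.02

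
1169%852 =317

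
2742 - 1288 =1454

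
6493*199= 1292107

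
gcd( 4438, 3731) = 7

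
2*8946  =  17892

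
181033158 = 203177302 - 22144144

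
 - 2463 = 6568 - 9031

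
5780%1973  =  1834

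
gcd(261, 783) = 261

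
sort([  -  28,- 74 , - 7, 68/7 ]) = [ - 74,  -  28,  -  7,68/7]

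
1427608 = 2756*518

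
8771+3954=12725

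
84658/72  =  1175 + 29/36 = 1175.81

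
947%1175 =947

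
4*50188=200752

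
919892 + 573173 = 1493065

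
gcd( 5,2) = 1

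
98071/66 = 98071/66 = 1485.92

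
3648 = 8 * 456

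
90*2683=241470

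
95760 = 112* 855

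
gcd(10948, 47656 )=644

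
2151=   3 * 717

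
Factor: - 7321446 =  - 2^1* 3^2 * 11^1*103^1*359^1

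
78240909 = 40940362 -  - 37300547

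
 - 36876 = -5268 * 7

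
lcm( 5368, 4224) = 257664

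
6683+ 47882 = 54565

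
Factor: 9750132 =2^2*3^5*7^1 * 1433^1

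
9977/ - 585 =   -  9977/585 = -17.05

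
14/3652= 7/1826= 0.00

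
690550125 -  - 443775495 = 1134325620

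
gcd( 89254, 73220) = 2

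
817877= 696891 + 120986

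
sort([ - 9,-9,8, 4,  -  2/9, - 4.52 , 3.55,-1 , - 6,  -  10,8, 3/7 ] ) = [-10, - 9, - 9,  -  6,  -  4.52, - 1 ,- 2/9,3/7,3.55,  4,8,8]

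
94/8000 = 47/4000 = 0.01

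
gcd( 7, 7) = 7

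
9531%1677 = 1146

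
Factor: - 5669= - 5669^1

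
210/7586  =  105/3793 = 0.03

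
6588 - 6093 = 495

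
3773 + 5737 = 9510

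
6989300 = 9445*740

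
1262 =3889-2627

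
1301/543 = 1301/543 = 2.40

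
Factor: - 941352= - 2^3 * 3^1*61^1 * 643^1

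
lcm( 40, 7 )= 280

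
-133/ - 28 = 4  +  3/4 = 4.75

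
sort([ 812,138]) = [ 138 , 812]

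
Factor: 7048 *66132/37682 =2^4*3^2*11^1*83^(  -  1)*167^1*227^(-1)*881^1 = 233049168/18841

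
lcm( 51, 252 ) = 4284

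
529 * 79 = 41791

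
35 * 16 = 560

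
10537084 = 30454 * 346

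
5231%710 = 261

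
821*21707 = 17821447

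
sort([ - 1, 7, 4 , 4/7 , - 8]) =[ - 8,-1,4/7,4,  7] 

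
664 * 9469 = 6287416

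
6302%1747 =1061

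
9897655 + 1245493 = 11143148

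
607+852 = 1459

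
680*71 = 48280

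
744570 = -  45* (-16546)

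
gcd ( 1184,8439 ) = 1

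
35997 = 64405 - 28408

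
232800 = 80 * 2910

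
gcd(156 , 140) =4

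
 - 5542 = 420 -5962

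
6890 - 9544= - 2654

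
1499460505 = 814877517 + 684582988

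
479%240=239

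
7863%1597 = 1475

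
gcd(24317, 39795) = 1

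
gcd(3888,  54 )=54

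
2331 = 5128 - 2797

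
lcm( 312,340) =26520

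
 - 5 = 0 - 5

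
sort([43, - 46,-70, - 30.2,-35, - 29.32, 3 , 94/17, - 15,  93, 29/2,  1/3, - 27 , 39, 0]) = [ - 70, - 46, - 35, - 30.2, - 29.32, - 27, - 15, 0,1/3, 3, 94/17, 29/2, 39, 43, 93 ] 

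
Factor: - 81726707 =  - 107^1  *  763801^1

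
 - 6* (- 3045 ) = 18270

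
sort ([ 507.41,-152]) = [ - 152, 507.41]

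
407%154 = 99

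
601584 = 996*604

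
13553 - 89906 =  - 76353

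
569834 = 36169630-35599796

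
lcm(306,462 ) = 23562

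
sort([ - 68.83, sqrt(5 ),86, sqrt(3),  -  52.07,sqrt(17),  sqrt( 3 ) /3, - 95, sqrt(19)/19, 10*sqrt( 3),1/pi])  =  [ - 95,-68.83, - 52.07,  sqrt ( 19)/19,1/pi,sqrt( 3)/3, sqrt( 3 ),sqrt(5 ), sqrt( 17 ) , 10 *sqrt(3), 86]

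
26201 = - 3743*(- 7)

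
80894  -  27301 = 53593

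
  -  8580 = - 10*858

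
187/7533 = 187/7533 = 0.02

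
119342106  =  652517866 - 533175760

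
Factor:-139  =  -139^1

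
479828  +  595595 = 1075423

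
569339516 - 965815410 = -396475894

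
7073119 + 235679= 7308798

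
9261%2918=507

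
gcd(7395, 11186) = 17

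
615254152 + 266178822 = 881432974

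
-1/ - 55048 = 1/55048= 0.00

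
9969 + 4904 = 14873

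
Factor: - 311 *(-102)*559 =2^1*3^1*13^1*17^1*43^1 * 311^1 = 17732598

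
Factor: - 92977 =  - 109^1*853^1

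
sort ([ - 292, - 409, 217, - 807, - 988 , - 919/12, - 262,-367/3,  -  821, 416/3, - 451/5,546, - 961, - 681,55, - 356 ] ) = [ - 988, - 961, - 821 , - 807, - 681,-409, -356,-292, - 262, - 367/3,-451/5, - 919/12, 55, 416/3, 217, 546 ]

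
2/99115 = 2/99115 = 0.00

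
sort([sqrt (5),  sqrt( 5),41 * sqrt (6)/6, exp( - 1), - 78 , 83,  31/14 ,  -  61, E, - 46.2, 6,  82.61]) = [ - 78,  -  61, - 46.2, exp( - 1), 31/14,sqrt(5),sqrt( 5)  ,  E, 6,41 * sqrt( 6) /6,82.61, 83 ] 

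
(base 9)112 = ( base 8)134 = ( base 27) 3b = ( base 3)10102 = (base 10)92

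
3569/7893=3569/7893=0.45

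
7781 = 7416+365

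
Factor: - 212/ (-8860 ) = 5^(  -  1) * 53^1*443^(-1)  =  53/2215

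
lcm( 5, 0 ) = 0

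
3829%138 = 103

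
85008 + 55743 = 140751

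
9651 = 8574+1077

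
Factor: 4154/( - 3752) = -2^( - 2)*7^ (  -  1)*31^1 =- 31/28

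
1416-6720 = -5304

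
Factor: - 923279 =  - 7^1*41^1*3217^1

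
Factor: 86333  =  13^1*29^1*229^1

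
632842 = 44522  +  588320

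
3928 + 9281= 13209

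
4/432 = 1/108 = 0.01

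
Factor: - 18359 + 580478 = 3^1 * 187373^1= 562119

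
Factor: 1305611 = 59^1 * 22129^1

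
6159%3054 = 51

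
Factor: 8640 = 2^6*3^3*5^1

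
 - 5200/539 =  - 5200/539 = -9.65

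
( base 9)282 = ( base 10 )236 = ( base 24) 9k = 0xec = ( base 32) 7C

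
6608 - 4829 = 1779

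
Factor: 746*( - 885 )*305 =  - 201364050 = - 2^1*3^1*5^2 * 59^1*61^1*373^1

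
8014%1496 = 534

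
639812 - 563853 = 75959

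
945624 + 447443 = 1393067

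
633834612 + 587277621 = 1221112233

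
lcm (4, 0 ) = 0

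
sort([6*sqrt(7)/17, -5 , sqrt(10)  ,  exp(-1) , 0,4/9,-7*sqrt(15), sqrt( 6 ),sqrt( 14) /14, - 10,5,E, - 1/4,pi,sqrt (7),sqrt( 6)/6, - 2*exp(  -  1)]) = [ - 7*  sqrt( 15), - 10, - 5, - 2*exp( - 1),  -  1/4, 0 , sqrt( 14)/14,exp ( - 1),sqrt( 6) /6,4/9, 6*  sqrt(7 )/17,  sqrt( 6),sqrt (7),E,pi,sqrt( 10 ),5]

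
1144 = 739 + 405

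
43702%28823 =14879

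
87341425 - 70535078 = 16806347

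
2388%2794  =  2388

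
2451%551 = 247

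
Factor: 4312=2^3*7^2* 11^1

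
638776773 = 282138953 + 356637820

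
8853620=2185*4052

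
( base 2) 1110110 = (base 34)3g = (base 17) 6g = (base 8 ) 166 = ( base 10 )118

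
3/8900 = 3/8900= 0.00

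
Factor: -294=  - 2^1*3^1 * 7^2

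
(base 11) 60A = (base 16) 2E0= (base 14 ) 3a8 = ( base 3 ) 1000021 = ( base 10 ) 736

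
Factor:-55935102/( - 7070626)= 3^1 * 37^( - 1 )*95549^( - 1)*9322517^1 = 27967551/3535313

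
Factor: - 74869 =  - 74869^1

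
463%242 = 221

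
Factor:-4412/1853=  - 2^2*17^ (- 1 ) * 109^(-1)*1103^1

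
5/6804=5/6804  =  0.00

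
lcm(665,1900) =13300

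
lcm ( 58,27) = 1566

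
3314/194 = 1657/97 = 17.08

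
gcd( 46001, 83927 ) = 1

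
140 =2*70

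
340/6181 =340/6181 = 0.06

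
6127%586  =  267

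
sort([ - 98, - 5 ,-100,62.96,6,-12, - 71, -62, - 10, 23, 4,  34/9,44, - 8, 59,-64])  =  [ - 100,-98, - 71, - 64, - 62, - 12, - 10, - 8, - 5,34/9,4, 6, 23,44,59,  62.96] 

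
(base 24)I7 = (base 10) 439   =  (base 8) 667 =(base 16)1B7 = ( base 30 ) EJ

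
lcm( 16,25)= 400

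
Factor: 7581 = 3^1 *7^1*19^2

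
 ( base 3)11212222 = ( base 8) 6753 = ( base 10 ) 3563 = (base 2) 110111101011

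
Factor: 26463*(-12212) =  - 2^2*3^1*43^1 * 71^1 * 8821^1 = - 323166156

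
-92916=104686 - 197602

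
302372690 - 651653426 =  - 349280736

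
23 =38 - 15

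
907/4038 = 907/4038 = 0.22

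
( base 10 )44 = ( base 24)1k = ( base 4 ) 230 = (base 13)35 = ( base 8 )54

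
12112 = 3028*4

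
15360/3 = 5120 = 5120.00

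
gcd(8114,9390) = 2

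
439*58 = 25462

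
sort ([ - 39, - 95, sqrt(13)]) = [ - 95, - 39, sqrt(13) ]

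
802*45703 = 36653806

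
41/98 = 41/98  =  0.42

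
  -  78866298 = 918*( - 85911 ) 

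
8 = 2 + 6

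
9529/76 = 125 + 29/76=125.38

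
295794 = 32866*9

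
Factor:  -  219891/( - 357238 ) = 2^( - 1) * 3^1*17^ ( - 1)*19^( - 1 )  *  37^1*79^( - 1) * 283^1=31413/51034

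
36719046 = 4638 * 7917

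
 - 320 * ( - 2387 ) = 763840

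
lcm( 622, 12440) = 12440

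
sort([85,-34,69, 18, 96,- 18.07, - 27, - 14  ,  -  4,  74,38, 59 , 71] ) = [-34,  -  27, -18.07, - 14,-4 , 18,  38,59  ,  69,71, 74,  85 , 96]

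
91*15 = 1365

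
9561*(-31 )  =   - 296391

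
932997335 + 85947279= 1018944614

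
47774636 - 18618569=29156067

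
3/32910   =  1/10970=0.00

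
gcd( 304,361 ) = 19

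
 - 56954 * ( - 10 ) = 569540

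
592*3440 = 2036480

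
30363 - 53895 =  -23532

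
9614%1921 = 9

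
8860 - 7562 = 1298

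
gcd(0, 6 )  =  6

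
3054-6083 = - 3029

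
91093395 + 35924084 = 127017479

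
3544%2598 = 946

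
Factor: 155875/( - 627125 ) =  - 43/173  =  - 43^1*173^( - 1 )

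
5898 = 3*1966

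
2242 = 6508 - 4266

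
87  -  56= 31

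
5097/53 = 96+9/53=96.17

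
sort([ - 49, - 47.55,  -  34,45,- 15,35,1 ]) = [ - 49 , - 47.55, - 34, - 15,1 , 35, 45]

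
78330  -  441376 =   -  363046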